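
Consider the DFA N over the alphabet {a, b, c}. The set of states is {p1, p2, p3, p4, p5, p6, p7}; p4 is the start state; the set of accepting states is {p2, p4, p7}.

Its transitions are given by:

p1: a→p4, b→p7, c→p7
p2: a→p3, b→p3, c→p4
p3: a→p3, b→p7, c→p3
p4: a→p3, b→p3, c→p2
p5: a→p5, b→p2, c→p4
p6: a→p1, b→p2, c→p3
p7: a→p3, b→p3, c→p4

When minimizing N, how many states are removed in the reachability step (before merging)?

BFS from p4 reaches {p2, p3, p4, p7}; the 3 state(s) p1, p5, p6 are never visited.

3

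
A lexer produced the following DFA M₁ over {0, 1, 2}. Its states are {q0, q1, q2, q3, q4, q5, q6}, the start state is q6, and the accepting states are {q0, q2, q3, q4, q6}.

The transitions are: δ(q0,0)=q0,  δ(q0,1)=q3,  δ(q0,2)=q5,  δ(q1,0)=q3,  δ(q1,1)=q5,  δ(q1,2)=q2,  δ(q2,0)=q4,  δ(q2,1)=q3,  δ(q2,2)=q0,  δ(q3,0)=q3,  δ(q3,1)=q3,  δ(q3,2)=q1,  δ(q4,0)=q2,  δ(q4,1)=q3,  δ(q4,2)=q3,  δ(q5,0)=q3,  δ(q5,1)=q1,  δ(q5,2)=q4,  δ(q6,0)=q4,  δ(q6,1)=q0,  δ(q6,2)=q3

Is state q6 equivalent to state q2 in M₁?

Yes

All states are reachable from the start state.
Start with accepting vs non-accepting: {q0,q2,q3,q4,q6} | {q1,q5}.
On input 2, block {q0,q2,q3,q4,q6} splits into {q2,q4,q6} and {q0,q3}.
No further refinement is possible. Final partition (3 blocks): {q2,q4,q6} | {q1,q5} | {q0,q3}.
q6 and q2 lie in the same block of the stable partition, so they are equivalent — no string distinguishes them.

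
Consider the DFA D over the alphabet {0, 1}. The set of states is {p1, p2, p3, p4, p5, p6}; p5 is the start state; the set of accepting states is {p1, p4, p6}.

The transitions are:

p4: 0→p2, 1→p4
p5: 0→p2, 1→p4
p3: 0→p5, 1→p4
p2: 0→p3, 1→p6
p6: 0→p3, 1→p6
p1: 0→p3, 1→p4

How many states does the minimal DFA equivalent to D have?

2

States {p1} cannot be reached from the start state, so discard them.
Initial partition by acceptance: {p4,p6} | {p2,p3,p5}.
The partition is now stable with 2 blocks: {p4,p6} | {p2,p3,p5}.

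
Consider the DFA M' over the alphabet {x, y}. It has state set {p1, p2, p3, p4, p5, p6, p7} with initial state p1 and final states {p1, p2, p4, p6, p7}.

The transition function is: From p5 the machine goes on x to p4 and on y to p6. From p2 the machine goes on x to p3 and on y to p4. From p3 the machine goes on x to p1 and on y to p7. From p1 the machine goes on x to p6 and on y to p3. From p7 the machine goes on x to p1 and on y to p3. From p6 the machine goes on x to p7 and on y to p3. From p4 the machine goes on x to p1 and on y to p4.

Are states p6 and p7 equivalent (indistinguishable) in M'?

Yes

States {p2,p4,p5} cannot be reached from the start state, so discard them.
Start with accepting vs non-accepting: {p1,p6,p7} | {p3}.
No further refinement is possible. Final partition (2 blocks): {p1,p6,p7} | {p3}.
p6 and p7 lie in the same block of the stable partition, so they are equivalent — no string distinguishes them.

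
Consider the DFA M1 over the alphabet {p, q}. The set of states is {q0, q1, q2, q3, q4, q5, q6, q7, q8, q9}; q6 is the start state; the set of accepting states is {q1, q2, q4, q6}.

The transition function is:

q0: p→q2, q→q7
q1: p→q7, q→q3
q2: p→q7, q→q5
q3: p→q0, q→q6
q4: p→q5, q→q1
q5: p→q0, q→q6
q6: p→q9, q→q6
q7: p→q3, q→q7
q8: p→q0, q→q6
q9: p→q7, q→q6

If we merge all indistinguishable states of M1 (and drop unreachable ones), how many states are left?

Reachable states from the start: {q0,q2,q3,q5,q6,q7,q9}. Unreachable: {q1,q4,q8} — drop them.
Initial partition by acceptance: {q2,q6} | {q0,q3,q5,q7,q9}.
Refine {q2,q6} on symbol q: members go to different blocks, giving {q2} and {q6}.
Refine {q0,q3,q5,q7,q9} on symbol p: members go to different blocks, giving {q3,q5,q7,q9} and {q0}.
Split {q3,q5,q7,q9} by δ(·,p) → {q3,q5} and {q7,q9}.
Split {q7,q9} by δ(·,p) → {q7} and {q9}.
No further refinement is possible. Final partition (6 blocks): {q2} | {q3,q5} | {q6} | {q0} | {q7} | {q9}.

6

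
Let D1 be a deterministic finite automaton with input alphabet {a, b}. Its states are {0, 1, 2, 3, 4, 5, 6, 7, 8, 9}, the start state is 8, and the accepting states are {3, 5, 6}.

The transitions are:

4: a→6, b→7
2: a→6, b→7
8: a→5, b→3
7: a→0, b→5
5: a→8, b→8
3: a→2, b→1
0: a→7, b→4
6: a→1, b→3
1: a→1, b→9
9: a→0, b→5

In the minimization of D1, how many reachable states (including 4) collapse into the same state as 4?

2

All states are reachable from the start state.
Initial partition by acceptance: {3,5,6} | {0,1,2,4,7,8,9}.
Split {3,5,6} by δ(·,b) → {3,5} and {6}.
On input a, block {0,1,2,4,7,8,9} splits into {0,1,7,9} and {2,4} and {8}.
On input a, block {3,5} splits into {3} and {5}.
On input b, block {0,1,7,9} splits into {7,9} and {0} and {1}.
No further refinement is possible. Final partition (8 blocks): {3} | {7,9} | {6} | {2,4} | {8} | {5} | {0} | {1}.
State 4 belongs to the block {2,4}, which has 2 states.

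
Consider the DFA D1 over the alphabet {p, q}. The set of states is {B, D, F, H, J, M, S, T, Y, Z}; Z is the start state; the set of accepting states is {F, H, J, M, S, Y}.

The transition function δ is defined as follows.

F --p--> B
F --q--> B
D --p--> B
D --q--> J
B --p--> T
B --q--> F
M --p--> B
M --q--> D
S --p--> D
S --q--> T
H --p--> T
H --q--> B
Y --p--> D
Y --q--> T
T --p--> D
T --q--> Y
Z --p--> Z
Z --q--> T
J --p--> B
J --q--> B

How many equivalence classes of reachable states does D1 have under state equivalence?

3

States {H,M,S} cannot be reached from the start state, so discard them.
P0 = {F,J,Y} | {B,D,T,Z}.
On input q, block {B,D,T,Z} splits into {B,D,T} and {Z}.
No further refinement is possible. Final partition (3 blocks): {F,J,Y} | {B,D,T} | {Z}.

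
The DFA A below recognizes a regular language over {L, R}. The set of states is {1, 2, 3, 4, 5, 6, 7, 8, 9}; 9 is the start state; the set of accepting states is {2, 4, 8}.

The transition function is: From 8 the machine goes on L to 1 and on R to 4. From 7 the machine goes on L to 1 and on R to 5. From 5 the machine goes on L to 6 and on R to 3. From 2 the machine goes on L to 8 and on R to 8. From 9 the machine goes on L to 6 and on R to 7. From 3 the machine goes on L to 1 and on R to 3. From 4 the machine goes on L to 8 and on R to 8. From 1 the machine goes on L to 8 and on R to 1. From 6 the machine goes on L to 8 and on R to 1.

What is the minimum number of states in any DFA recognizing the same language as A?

4

States {2} cannot be reached from the start state, so discard them.
Initial partition by acceptance: {4,8} | {1,3,5,6,7,9}.
Refine {4,8} on symbol L: members go to different blocks, giving {4} and {8}.
Split {1,3,5,6,7,9} by δ(·,L) → {3,5,7,9} and {1,6}.
No further refinement is possible. Final partition (4 blocks): {4} | {3,5,7,9} | {8} | {1,6}.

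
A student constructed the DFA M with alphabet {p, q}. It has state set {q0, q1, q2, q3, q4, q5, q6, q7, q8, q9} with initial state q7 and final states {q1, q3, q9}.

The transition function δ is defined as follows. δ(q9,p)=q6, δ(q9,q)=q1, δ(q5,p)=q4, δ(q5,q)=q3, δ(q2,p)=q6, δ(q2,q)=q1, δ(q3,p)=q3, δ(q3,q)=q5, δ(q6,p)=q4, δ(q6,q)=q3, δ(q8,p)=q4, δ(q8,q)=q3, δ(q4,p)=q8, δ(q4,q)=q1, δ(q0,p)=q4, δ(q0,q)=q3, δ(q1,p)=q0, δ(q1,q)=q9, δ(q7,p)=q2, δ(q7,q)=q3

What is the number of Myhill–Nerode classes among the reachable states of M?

All states are reachable from the start state.
Start with accepting vs non-accepting: {q1,q3,q9} | {q0,q2,q4,q5,q6,q7,q8}.
Split {q1,q3,q9} by δ(·,p) → {q1,q9} and {q3}.
Refine {q0,q2,q4,q5,q6,q7,q8} on symbol q: members go to different blocks, giving {q0,q5,q6,q7,q8} and {q2,q4}.
No further refinement is possible. Final partition (4 blocks): {q1,q9} | {q0,q5,q6,q7,q8} | {q3} | {q2,q4}.

4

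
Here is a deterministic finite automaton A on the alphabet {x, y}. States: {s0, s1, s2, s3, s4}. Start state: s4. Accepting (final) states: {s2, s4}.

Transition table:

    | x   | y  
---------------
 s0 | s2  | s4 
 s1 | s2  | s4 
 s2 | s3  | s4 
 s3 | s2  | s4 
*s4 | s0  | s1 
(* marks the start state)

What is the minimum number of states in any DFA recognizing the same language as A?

3

All states are reachable from the start state.
P0 = {s2,s4} | {s0,s1,s3}.
On input y, block {s2,s4} splits into {s2} and {s4}.
No further refinement is possible. Final partition (3 blocks): {s2} | {s0,s1,s3} | {s4}.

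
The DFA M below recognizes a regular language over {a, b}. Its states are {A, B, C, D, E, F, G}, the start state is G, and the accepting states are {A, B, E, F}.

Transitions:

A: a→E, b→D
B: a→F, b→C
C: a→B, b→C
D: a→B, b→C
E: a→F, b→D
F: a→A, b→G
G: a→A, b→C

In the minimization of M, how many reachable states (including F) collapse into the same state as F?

4

Every state is reachable, so we keep all 7.
Initial partition by acceptance: {A,B,E,F} | {C,D,G}.
The partition is now stable with 2 blocks: {A,B,E,F} | {C,D,G}.
State F belongs to the block {A,B,E,F}, which has 4 states.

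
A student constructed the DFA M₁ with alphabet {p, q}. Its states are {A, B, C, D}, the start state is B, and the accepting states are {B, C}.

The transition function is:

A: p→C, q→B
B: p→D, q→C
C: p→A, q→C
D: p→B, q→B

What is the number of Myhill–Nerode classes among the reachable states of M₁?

Every state is reachable, so we keep all 4.
P0 = {B,C} | {A,D}.
The partition is now stable with 2 blocks: {B,C} | {A,D}.

2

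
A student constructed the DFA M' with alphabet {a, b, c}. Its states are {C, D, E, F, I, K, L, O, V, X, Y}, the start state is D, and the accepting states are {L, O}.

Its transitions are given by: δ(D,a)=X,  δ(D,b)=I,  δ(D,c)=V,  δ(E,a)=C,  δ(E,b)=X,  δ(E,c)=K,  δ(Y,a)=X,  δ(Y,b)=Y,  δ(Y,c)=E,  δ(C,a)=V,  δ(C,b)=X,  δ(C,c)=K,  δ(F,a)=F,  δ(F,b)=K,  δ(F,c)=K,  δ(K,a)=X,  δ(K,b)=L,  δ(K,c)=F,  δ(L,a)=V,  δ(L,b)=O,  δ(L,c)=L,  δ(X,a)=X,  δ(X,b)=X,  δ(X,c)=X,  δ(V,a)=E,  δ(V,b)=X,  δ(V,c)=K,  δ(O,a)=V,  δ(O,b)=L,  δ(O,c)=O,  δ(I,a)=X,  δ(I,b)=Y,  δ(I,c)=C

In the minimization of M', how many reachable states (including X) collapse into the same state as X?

Initial partition by acceptance: {L,O} | {C,D,E,F,I,K,V,X,Y}.
Split {C,D,E,F,I,K,V,X,Y} by δ(·,b) → {C,D,E,F,I,V,X,Y} and {K}.
On input b, block {C,D,E,F,I,V,X,Y} splits into {C,D,E,I,V,X,Y} and {F}.
Split {C,D,E,I,V,X,Y} by δ(·,c) → {D,I,X,Y} and {C,E,V}.
Refine {D,I,X,Y} on symbol c: members go to different blocks, giving {D,I,Y} and {X}.
Stable partition: {L,O} | {D,I,Y} | {K} | {F} | {C,E,V} | {X} — 6 equivalence classes.
State X belongs to the block {X}, which has 1 states.

1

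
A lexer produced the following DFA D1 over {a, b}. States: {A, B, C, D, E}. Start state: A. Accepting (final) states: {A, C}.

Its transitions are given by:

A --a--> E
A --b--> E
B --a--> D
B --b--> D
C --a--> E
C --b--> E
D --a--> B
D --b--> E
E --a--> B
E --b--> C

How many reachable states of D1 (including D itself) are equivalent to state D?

1

Start with accepting vs non-accepting: {A,C} | {B,D,E}.
Split {B,D,E} by δ(·,b) → {B,D} and {E}.
Refine {B,D} on symbol b: members go to different blocks, giving {B} and {D}.
Stable partition: {A,C} | {B} | {E} | {D} — 4 equivalence classes.
State D belongs to the block {D}, which has 1 states.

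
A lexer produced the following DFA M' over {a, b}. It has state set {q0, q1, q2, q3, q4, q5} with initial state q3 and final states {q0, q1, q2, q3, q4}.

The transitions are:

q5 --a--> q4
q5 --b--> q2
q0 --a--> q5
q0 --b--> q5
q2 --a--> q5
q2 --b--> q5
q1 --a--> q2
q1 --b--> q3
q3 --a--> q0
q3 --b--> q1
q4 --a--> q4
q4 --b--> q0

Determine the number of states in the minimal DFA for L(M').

4

Every state is reachable, so we keep all 6.
Start with accepting vs non-accepting: {q0,q1,q2,q3,q4} | {q5}.
On input a, block {q0,q1,q2,q3,q4} splits into {q1,q3,q4} and {q0,q2}.
Refine {q1,q3,q4} on symbol a: members go to different blocks, giving {q1,q3} and {q4}.
The partition is now stable with 4 blocks: {q1,q3} | {q5} | {q0,q2} | {q4}.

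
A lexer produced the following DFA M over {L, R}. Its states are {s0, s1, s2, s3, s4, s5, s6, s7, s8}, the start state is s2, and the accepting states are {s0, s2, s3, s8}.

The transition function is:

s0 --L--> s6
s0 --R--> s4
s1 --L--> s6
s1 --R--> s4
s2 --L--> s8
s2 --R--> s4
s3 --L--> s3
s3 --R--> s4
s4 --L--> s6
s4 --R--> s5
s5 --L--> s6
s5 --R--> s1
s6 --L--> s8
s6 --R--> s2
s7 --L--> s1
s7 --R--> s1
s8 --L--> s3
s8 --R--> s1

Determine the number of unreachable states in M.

2

BFS from s2 reaches {s1, s2, s3, s4, s5, s6, s8}; the 2 state(s) s0, s7 are never visited.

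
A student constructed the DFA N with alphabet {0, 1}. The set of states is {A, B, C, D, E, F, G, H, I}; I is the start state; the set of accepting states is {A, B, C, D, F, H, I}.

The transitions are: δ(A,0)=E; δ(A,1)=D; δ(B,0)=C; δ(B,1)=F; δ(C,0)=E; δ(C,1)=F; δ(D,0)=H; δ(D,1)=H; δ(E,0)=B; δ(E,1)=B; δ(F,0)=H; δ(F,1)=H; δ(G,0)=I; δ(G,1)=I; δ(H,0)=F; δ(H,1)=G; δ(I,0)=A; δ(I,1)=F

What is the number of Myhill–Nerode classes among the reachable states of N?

5

All states are reachable from the start state.
Initial partition by acceptance: {A,B,C,D,F,H,I} | {E,G}.
On input 0, block {A,B,C,D,F,H,I} splits into {B,D,F,H,I} and {A,C}.
Refine {B,D,F,H,I} on symbol 0: members go to different blocks, giving {D,F,H} and {B,I}.
Refine {D,F,H} on symbol 1: members go to different blocks, giving {D,F} and {H}.
No further refinement is possible. Final partition (5 blocks): {D,F} | {E,G} | {A,C} | {B,I} | {H}.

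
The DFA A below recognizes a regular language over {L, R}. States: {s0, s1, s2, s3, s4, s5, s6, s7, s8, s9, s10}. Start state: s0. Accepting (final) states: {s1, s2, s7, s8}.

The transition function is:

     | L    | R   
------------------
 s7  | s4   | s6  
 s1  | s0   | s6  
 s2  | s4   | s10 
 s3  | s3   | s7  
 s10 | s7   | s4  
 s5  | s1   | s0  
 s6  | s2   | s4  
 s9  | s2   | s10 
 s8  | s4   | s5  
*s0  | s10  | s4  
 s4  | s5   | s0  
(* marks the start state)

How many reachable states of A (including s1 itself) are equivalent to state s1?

3

States {s3,s8,s9} cannot be reached from the start state, so discard them.
Initial partition by acceptance: {s1,s2,s7} | {s0,s4,s5,s6,s10}.
On input L, block {s0,s4,s5,s6,s10} splits into {s5,s6,s10} and {s0,s4}.
Stable partition: {s1,s2,s7} | {s5,s6,s10} | {s0,s4} — 3 equivalence classes.
State s1 belongs to the block {s1,s2,s7}, which has 3 states.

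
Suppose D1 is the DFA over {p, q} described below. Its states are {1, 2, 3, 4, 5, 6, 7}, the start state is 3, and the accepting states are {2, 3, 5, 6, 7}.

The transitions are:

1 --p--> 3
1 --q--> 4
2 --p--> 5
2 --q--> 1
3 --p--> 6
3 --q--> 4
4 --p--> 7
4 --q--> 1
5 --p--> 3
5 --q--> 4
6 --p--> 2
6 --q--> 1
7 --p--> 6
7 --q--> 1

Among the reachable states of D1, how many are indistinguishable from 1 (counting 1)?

2

Every state is reachable, so we keep all 7.
Initial partition by acceptance: {2,3,5,6,7} | {1,4}.
Stable partition: {2,3,5,6,7} | {1,4} — 2 equivalence classes.
The equivalence class containing 1 is {1,4}, of size 2.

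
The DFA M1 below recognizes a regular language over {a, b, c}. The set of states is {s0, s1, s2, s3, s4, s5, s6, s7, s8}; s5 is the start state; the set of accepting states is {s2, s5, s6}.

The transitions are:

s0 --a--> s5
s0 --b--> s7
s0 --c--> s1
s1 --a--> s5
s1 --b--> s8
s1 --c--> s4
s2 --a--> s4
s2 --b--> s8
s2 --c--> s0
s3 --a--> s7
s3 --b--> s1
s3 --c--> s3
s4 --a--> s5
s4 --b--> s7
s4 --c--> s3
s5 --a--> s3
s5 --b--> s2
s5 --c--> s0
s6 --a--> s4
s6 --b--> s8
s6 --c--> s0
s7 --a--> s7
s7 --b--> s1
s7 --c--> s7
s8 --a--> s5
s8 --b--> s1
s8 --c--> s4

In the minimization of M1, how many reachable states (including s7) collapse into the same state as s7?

Reachable states from the start: {s0,s1,s2,s3,s4,s5,s7,s8}. Unreachable: {s6} — drop them.
Start with accepting vs non-accepting: {s2,s5} | {s0,s1,s3,s4,s7,s8}.
Split {s2,s5} by δ(·,b) → {s2} and {s5}.
Refine {s0,s1,s3,s4,s7,s8} on symbol a: members go to different blocks, giving {s0,s1,s4,s8} and {s3,s7}.
On input b, block {s0,s1,s4,s8} splits into {s0,s4} and {s1,s8}.
On input c, block {s0,s4} splits into {s0} and {s4}.
No further refinement is possible. Final partition (6 blocks): {s2} | {s0} | {s5} | {s3,s7} | {s1,s8} | {s4}.
The equivalence class containing s7 is {s3,s7}, of size 2.

2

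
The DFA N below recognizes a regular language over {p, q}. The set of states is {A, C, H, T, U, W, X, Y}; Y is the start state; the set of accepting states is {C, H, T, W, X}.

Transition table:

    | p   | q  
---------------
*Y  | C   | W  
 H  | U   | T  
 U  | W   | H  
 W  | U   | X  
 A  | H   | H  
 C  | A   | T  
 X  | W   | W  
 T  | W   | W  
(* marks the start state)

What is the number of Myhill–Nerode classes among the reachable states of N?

3

Initial partition by acceptance: {C,H,T,W,X} | {A,U,Y}.
Refine {C,H,T,W,X} on symbol p: members go to different blocks, giving {C,H,W} and {T,X}.
The partition is now stable with 3 blocks: {C,H,W} | {A,U,Y} | {T,X}.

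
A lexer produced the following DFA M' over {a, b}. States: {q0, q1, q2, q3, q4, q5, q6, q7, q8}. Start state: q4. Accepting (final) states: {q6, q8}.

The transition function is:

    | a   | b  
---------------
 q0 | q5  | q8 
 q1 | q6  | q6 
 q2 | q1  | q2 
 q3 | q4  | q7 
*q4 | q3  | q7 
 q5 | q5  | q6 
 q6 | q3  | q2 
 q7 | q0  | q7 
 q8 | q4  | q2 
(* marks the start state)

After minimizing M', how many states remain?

6

Every state is reachable, so we keep all 9.
P0 = {q6,q8} | {q0,q1,q2,q3,q4,q5,q7}.
Split {q0,q1,q2,q3,q4,q5,q7} by δ(·,a) → {q0,q2,q3,q4,q5,q7} and {q1}.
Refine {q0,q2,q3,q4,q5,q7} on symbol a: members go to different blocks, giving {q0,q3,q4,q5,q7} and {q2}.
Split {q0,q3,q4,q5,q7} by δ(·,b) → {q3,q4,q7} and {q0,q5}.
On input a, block {q3,q4,q7} splits into {q3,q4} and {q7}.
No further refinement is possible. Final partition (6 blocks): {q6,q8} | {q3,q4} | {q1} | {q2} | {q0,q5} | {q7}.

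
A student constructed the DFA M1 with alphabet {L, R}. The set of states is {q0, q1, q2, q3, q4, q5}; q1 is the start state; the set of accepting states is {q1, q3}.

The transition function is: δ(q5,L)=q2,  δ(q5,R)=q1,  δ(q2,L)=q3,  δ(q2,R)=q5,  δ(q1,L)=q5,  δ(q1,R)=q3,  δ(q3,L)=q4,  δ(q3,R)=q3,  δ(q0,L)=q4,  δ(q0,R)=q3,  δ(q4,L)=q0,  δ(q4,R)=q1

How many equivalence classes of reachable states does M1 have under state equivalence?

6

Every state is reachable, so we keep all 6.
Start with accepting vs non-accepting: {q1,q3} | {q0,q2,q4,q5}.
Refine {q0,q2,q4,q5} on symbol L: members go to different blocks, giving {q0,q4,q5} and {q2}.
Split {q0,q4,q5} by δ(·,L) → {q0,q4} and {q5}.
Refine {q1,q3} on symbol L: members go to different blocks, giving {q1} and {q3}.
On input R, block {q0,q4} splits into {q0} and {q4}.
The partition is now stable with 6 blocks: {q1} | {q0} | {q2} | {q5} | {q3} | {q4}.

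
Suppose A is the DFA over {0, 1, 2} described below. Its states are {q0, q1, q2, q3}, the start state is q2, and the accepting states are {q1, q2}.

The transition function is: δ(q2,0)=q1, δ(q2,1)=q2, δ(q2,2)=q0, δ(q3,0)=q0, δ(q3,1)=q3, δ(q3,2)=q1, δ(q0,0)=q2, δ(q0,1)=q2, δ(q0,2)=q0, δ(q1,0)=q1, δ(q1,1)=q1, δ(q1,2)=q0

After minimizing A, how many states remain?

2

Reachable states from the start: {q0,q1,q2}. Unreachable: {q3} — drop them.
Initial partition by acceptance: {q1,q2} | {q0}.
Stable partition: {q1,q2} | {q0} — 2 equivalence classes.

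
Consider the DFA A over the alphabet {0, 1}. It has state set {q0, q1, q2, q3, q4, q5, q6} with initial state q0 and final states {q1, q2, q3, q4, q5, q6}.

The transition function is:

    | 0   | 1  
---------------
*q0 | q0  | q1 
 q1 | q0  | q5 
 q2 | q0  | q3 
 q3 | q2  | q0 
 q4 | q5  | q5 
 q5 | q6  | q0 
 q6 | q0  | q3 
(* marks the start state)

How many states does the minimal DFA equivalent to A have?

Reachable states from the start: {q0,q1,q2,q3,q5,q6}. Unreachable: {q4} — drop them.
Initial partition by acceptance: {q1,q2,q3,q5,q6} | {q0}.
Refine {q1,q2,q3,q5,q6} on symbol 0: members go to different blocks, giving {q1,q2,q6} and {q3,q5}.
Stable partition: {q1,q2,q6} | {q0} | {q3,q5} — 3 equivalence classes.

3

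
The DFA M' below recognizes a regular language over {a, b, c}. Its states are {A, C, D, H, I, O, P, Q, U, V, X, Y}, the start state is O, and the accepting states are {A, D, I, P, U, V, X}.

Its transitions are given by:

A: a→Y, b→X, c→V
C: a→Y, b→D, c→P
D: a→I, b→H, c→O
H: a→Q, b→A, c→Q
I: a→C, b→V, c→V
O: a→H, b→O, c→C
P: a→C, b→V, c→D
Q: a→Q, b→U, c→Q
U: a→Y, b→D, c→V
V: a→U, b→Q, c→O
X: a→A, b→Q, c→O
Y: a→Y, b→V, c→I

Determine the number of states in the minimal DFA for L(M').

5

All states are reachable from the start state.
Initial partition by acceptance: {A,D,I,P,U,V,X} | {C,H,O,Q,Y}.
On input a, block {A,D,I,P,U,V,X} splits into {A,I,P,U} and {D,V,X}.
Refine {C,H,O,Q,Y} on symbol b: members go to different blocks, giving {C,Y} and {H,Q} and {O}.
Stable partition: {A,I,P,U} | {C,Y} | {D,V,X} | {H,Q} | {O} — 5 equivalence classes.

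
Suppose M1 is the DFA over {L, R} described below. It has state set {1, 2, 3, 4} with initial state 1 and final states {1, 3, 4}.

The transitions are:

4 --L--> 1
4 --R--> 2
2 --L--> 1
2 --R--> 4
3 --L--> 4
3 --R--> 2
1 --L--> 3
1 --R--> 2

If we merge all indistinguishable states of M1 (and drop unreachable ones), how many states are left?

P0 = {1,3,4} | {2}.
No further refinement is possible. Final partition (2 blocks): {1,3,4} | {2}.

2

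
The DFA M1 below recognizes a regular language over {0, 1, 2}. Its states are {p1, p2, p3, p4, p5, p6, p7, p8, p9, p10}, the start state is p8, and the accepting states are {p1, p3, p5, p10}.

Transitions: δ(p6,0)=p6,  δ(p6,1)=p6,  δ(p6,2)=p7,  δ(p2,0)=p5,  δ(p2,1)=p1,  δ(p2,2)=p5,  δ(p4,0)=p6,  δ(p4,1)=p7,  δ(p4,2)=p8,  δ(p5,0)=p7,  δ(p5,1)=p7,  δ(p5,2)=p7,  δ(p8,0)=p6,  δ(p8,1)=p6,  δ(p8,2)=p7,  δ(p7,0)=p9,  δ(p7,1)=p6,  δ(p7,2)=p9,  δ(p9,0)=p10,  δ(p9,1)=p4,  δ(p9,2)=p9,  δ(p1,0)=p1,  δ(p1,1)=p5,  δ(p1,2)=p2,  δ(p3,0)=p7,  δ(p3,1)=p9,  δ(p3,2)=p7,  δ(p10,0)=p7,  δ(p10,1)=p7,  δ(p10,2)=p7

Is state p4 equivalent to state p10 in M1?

Reachable states from the start: {p4,p6,p7,p8,p9,p10}. Unreachable: {p1,p2,p3,p5} — drop them.
Start with accepting vs non-accepting: {p10} | {p4,p6,p7,p8,p9}.
On input 0, block {p4,p6,p7,p8,p9} splits into {p4,p6,p7,p8} and {p9}.
Refine {p4,p6,p7,p8} on symbol 0: members go to different blocks, giving {p4,p6,p8} and {p7}.
Split {p4,p6,p8} by δ(·,1) → {p6,p8} and {p4}.
No further refinement is possible. Final partition (5 blocks): {p10} | {p6,p8} | {p9} | {p7} | {p4}.
p4 and p10 end up in different blocks, so they are distinguishable. For instance, the string 'ε' is accepted from only p10.

No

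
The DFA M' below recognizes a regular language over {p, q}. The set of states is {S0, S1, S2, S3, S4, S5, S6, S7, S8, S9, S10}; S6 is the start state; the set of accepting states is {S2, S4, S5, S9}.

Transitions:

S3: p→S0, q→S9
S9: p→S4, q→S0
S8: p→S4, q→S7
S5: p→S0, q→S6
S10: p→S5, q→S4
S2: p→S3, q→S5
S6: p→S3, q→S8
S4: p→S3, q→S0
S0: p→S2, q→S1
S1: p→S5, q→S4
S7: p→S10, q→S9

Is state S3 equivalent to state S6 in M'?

Every state is reachable, so we keep all 11.
P0 = {S2,S4,S5,S9} | {S0,S1,S3,S6,S7,S8,S10}.
Split {S2,S4,S5,S9} by δ(·,p) → {S2,S4,S5} and {S9}.
On input q, block {S2,S4,S5} splits into {S4,S5} and {S2}.
Split {S0,S1,S3,S6,S7,S8,S10} by δ(·,p) → {S1,S8,S10} and {S3,S6,S7} and {S0}.
Split {S4,S5} by δ(·,p) → {S4} and {S5}.
Refine {S1,S8,S10} on symbol p: members go to different blocks, giving {S1,S10} and {S8}.
Refine {S3,S6,S7} on symbol p: members go to different blocks, giving {S3} and {S6} and {S7}.
The partition is now stable with 10 blocks: {S4} | {S1,S10} | {S9} | {S2} | {S3} | {S0} | {S5} | {S8} | {S6} | {S7}.
S3 and S6 end up in different blocks, so they are distinguishable. For instance, the string 'q' is accepted from only S3.

No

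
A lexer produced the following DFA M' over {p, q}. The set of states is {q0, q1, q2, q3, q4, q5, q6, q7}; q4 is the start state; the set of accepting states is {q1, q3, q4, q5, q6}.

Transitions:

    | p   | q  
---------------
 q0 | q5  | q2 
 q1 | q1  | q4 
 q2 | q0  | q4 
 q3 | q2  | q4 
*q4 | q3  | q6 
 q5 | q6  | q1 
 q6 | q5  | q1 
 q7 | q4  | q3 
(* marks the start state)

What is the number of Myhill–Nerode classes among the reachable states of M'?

6

First remove the unreachable states {q7}; 7 states remain.
Start with accepting vs non-accepting: {q1,q3,q4,q5,q6} | {q0,q2}.
Split {q1,q3,q4,q5,q6} by δ(·,p) → {q1,q4,q5,q6} and {q3}.
Split {q1,q4,q5,q6} by δ(·,p) → {q1,q5,q6} and {q4}.
Refine {q1,q5,q6} on symbol q: members go to different blocks, giving {q5,q6} and {q1}.
Split {q0,q2} by δ(·,p) → {q0} and {q2}.
Stable partition: {q5,q6} | {q0} | {q3} | {q4} | {q1} | {q2} — 6 equivalence classes.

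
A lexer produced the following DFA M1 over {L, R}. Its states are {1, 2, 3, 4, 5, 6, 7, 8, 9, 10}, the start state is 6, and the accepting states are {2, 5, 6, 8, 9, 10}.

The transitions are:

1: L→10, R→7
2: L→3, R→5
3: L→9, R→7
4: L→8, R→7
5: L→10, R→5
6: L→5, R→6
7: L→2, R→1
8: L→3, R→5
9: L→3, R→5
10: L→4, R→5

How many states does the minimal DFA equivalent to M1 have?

4

All states are reachable from the start state.
Initial partition by acceptance: {2,5,6,8,9,10} | {1,3,4,7}.
Refine {2,5,6,8,9,10} on symbol L: members go to different blocks, giving {2,8,9,10} and {5,6}.
Refine {5,6} on symbol L: members go to different blocks, giving {5} and {6}.
No further refinement is possible. Final partition (4 blocks): {2,8,9,10} | {1,3,4,7} | {5} | {6}.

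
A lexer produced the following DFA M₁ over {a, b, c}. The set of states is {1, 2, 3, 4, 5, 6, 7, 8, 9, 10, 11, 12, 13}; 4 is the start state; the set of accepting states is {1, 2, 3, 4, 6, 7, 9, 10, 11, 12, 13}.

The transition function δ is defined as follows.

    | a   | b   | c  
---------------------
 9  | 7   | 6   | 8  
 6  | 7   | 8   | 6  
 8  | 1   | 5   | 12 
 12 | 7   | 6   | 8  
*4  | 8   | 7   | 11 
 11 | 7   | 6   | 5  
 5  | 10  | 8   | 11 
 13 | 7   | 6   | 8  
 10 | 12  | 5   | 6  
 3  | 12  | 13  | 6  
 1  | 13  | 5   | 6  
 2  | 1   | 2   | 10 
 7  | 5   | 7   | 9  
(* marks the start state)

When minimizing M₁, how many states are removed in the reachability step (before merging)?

2

No path from 4 leads to 2, 3; the other 11 states are all reachable.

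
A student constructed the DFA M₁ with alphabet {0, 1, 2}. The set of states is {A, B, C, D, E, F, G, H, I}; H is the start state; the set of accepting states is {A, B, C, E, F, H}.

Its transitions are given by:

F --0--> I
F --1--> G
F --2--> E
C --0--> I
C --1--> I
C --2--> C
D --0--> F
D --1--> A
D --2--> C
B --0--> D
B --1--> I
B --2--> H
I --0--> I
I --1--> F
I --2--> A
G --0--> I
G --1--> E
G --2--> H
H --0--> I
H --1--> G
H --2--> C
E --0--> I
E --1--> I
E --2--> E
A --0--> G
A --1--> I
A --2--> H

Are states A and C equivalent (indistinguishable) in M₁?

Yes

States {B,D} cannot be reached from the start state, so discard them.
Start with accepting vs non-accepting: {A,C,E,F,H} | {G,I}.
Stable partition: {A,C,E,F,H} | {G,I} — 2 equivalence classes.
A and C lie in the same block of the stable partition, so they are equivalent — no string distinguishes them.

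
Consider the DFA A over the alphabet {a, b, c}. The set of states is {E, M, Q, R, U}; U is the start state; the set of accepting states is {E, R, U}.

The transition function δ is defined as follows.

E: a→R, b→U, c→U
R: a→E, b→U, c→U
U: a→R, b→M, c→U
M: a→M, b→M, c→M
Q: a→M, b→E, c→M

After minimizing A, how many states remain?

First remove the unreachable states {Q}; 4 states remain.
Initial partition by acceptance: {E,R,U} | {M}.
Split {E,R,U} by δ(·,b) → {E,R} and {U}.
Stable partition: {E,R} | {M} | {U} — 3 equivalence classes.

3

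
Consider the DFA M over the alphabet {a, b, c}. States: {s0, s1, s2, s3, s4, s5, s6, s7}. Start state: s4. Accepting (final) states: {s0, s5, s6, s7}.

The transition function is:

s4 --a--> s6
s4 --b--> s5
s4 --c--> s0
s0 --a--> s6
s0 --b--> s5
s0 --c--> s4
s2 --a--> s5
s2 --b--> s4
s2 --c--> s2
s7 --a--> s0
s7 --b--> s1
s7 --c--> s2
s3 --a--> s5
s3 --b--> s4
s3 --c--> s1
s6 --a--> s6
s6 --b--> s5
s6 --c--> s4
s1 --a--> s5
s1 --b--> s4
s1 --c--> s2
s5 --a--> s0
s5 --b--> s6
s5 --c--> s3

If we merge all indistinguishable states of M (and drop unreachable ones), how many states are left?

Reachable states from the start: {s0,s1,s2,s3,s4,s5,s6}. Unreachable: {s7} — drop them.
Initial partition by acceptance: {s0,s5,s6} | {s1,s2,s3,s4}.
Split {s1,s2,s3,s4} by δ(·,b) → {s1,s2,s3} and {s4}.
On input c, block {s0,s5,s6} splits into {s0,s6} and {s5}.
No further refinement is possible. Final partition (4 blocks): {s0,s6} | {s1,s2,s3} | {s4} | {s5}.

4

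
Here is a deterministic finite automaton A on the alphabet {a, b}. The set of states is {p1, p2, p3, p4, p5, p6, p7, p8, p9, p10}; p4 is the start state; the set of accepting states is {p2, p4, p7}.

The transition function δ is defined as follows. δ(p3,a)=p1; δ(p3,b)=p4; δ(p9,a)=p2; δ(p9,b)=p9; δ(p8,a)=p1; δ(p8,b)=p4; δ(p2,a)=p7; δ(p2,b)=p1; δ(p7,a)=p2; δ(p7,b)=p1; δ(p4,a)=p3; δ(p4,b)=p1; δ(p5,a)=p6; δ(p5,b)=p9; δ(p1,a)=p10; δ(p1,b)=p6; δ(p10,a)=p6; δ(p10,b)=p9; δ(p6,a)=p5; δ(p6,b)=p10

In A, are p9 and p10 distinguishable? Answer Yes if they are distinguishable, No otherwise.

States {p8} cannot be reached from the start state, so discard them.
Start with accepting vs non-accepting: {p2,p4,p7} | {p1,p3,p5,p6,p9,p10}.
Split {p2,p4,p7} by δ(·,a) → {p2,p7} and {p4}.
Split {p1,p3,p5,p6,p9,p10} by δ(·,a) → {p1,p3,p5,p6,p10} and {p9}.
Split {p1,p3,p5,p6,p10} by δ(·,b) → {p1,p6} and {p5,p10} and {p3}.
On input b, block {p1,p6} splits into {p1} and {p6}.
No further refinement is possible. Final partition (7 blocks): {p2,p7} | {p1} | {p4} | {p9} | {p5,p10} | {p3} | {p6}.
p9 and p10 end up in different blocks, so they are distinguishable. For instance, the string 'a' is accepted from only p9.

Yes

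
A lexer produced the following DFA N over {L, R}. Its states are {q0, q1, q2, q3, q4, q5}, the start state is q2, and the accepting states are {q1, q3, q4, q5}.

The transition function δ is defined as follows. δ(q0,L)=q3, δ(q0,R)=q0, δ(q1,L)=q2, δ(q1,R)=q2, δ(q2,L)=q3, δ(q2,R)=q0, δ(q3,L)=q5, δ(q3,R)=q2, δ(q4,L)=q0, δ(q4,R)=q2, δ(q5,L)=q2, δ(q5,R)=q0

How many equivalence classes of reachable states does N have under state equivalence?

3

Reachable states from the start: {q0,q2,q3,q5}. Unreachable: {q1,q4} — drop them.
P0 = {q3,q5} | {q0,q2}.
Split {q3,q5} by δ(·,L) → {q3} and {q5}.
The partition is now stable with 3 blocks: {q3} | {q0,q2} | {q5}.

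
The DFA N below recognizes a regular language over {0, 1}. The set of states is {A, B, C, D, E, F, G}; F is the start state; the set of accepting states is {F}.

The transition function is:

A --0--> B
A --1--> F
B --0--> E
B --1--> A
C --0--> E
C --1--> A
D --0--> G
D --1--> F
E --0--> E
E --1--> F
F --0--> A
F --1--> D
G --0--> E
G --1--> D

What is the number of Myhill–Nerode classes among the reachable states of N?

First remove the unreachable states {C}; 6 states remain.
Initial partition by acceptance: {F} | {A,B,D,E,G}.
Refine {A,B,D,E,G} on symbol 1: members go to different blocks, giving {A,D,E} and {B,G}.
On input 0, block {A,D,E} splits into {A,D} and {E}.
Stable partition: {F} | {A,D} | {B,G} | {E} — 4 equivalence classes.

4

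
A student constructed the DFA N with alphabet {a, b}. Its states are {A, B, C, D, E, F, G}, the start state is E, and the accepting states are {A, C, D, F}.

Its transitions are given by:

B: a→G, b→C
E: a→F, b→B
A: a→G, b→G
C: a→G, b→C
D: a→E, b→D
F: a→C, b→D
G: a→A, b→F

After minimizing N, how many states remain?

7

Initial partition by acceptance: {A,C,D,F} | {B,E,G}.
Refine {A,C,D,F} on symbol a: members go to different blocks, giving {A,C,D} and {F}.
On input b, block {A,C,D} splits into {C,D} and {A}.
On input a, block {B,E,G} splits into {B} and {E} and {G}.
Split {C,D} by δ(·,a) → {C} and {D}.
No further refinement is possible. Final partition (7 blocks): {C} | {B} | {F} | {A} | {E} | {G} | {D}.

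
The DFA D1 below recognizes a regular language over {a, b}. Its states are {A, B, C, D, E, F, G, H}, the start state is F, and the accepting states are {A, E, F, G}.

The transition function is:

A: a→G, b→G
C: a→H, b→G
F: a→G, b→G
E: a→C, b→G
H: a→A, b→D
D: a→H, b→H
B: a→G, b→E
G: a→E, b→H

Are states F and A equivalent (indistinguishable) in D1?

First remove the unreachable states {B}; 7 states remain.
Start with accepting vs non-accepting: {A,E,F,G} | {C,D,H}.
Split {A,E,F,G} by δ(·,a) → {A,F,G} and {E}.
Split {A,F,G} by δ(·,a) → {A,F} and {G}.
On input a, block {C,D,H} splits into {C,D} and {H}.
Refine {C,D} on symbol b: members go to different blocks, giving {C} and {D}.
No further refinement is possible. Final partition (6 blocks): {A,F} | {C} | {E} | {G} | {H} | {D}.
F and A lie in the same block of the stable partition, so they are equivalent — no string distinguishes them.

Yes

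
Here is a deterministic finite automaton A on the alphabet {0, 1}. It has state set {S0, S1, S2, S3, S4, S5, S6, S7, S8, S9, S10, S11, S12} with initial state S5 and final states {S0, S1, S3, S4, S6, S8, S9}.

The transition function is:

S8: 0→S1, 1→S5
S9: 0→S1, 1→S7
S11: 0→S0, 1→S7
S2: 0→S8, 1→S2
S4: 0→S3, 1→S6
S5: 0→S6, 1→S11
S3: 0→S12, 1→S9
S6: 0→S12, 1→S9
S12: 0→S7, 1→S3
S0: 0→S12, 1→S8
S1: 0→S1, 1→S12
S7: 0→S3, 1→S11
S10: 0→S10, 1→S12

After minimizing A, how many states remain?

First remove the unreachable states {S2,S4,S10}; 10 states remain.
Start with accepting vs non-accepting: {S0,S1,S3,S6,S8,S9} | {S5,S7,S11,S12}.
Refine {S0,S1,S3,S6,S8,S9} on symbol 0: members go to different blocks, giving {S0,S3,S6} and {S1,S8,S9}.
Split {S5,S7,S11,S12} by δ(·,0) → {S5,S7,S11} and {S12}.
Split {S1,S8,S9} by δ(·,1) → {S8,S9} and {S1}.
Stable partition: {S0,S3,S6} | {S5,S7,S11} | {S8,S9} | {S12} | {S1} — 5 equivalence classes.

5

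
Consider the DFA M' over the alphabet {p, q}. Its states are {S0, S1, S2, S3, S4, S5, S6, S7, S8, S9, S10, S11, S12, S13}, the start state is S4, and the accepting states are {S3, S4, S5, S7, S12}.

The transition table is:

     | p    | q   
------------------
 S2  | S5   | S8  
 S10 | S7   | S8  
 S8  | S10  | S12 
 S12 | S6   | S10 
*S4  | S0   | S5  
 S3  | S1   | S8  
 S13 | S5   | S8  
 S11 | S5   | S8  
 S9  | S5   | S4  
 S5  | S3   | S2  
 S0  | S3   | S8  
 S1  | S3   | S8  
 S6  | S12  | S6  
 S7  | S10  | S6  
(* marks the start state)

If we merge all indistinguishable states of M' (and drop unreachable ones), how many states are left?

10

States {S9,S11,S13} cannot be reached from the start state, so discard them.
P0 = {S3,S4,S5,S7,S12} | {S0,S1,S2,S6,S8,S10}.
Refine {S3,S4,S5,S7,S12} on symbol p: members go to different blocks, giving {S3,S4,S7,S12} and {S5}.
Refine {S3,S4,S7,S12} on symbol q: members go to different blocks, giving {S3,S7,S12} and {S4}.
Split {S0,S1,S2,S6,S8,S10} by δ(·,p) → {S0,S1,S6,S10} and {S2} and {S8}.
On input q, block {S3,S7,S12} splits into {S7,S12} and {S3}.
Split {S0,S1,S6,S10} by δ(·,p) → {S0,S1} and {S6,S10}.
On input q, block {S6,S10} splits into {S6} and {S10}.
On input p, block {S7,S12} splits into {S7} and {S12}.
Stable partition: {S7} | {S0,S1} | {S5} | {S4} | {S2} | {S8} | {S3} | {S6} | {S10} | {S12} — 10 equivalence classes.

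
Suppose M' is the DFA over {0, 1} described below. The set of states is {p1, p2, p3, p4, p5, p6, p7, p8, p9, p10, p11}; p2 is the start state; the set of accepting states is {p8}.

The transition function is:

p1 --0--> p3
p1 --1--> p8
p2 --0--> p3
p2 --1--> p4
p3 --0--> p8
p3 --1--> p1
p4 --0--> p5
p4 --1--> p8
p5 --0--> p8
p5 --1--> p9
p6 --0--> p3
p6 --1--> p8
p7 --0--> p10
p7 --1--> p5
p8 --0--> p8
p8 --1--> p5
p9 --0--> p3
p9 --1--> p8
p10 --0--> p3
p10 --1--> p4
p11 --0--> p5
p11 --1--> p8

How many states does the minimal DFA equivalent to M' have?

Reachable states from the start: {p1,p2,p3,p4,p5,p8,p9}. Unreachable: {p6,p7,p10,p11} — drop them.
P0 = {p8} | {p1,p2,p3,p4,p5,p9}.
On input 0, block {p1,p2,p3,p4,p5,p9} splits into {p1,p2,p4,p9} and {p3,p5}.
On input 1, block {p1,p2,p4,p9} splits into {p1,p4,p9} and {p2}.
No further refinement is possible. Final partition (4 blocks): {p8} | {p1,p4,p9} | {p3,p5} | {p2}.

4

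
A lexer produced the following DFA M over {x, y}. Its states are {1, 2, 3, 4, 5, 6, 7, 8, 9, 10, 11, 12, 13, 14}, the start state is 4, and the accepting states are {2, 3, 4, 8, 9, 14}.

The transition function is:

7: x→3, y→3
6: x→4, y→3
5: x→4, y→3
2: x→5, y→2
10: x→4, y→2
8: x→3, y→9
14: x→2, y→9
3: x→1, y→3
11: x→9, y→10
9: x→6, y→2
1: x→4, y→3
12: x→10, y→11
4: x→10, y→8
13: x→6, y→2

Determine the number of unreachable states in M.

5

Starting at 4 and following transitions, the reachable set is {1, 2, 3, 4, 5, 6, 8, 9, 10}. That leaves 7, 11, 12, 13, 14 unreachable — 5 in total.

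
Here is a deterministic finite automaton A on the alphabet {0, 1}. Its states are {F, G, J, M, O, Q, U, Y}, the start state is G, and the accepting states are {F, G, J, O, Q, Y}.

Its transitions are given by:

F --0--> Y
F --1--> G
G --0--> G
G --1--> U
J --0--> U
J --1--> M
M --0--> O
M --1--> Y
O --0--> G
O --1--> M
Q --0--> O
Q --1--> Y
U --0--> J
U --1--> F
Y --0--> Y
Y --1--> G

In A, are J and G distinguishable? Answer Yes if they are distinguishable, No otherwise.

Yes

First remove the unreachable states {Q}; 7 states remain.
P0 = {F,G,J,O,Y} | {M,U}.
Refine {F,G,J,O,Y} on symbol 0: members go to different blocks, giving {F,G,O,Y} and {J}.
Split {F,G,O,Y} by δ(·,1) → {G,O} and {F,Y}.
On input 0, block {M,U} splits into {U} and {M}.
Refine {G,O} on symbol 1: members go to different blocks, giving {O} and {G}.
The partition is now stable with 6 blocks: {O} | {U} | {J} | {F,Y} | {M} | {G}.
J and G end up in different blocks, so they are distinguishable. For instance, the string '0' is accepted from only G.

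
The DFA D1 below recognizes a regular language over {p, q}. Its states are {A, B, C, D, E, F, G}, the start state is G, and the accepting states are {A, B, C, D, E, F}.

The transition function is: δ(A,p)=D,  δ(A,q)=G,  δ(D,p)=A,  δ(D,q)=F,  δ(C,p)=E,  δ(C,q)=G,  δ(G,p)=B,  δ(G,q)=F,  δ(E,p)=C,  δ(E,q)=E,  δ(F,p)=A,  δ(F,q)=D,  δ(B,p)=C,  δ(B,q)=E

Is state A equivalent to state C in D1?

All states are reachable from the start state.
Start with accepting vs non-accepting: {A,B,C,D,E,F} | {G}.
Split {A,B,C,D,E,F} by δ(·,q) → {B,D,E,F} and {A,C}.
Stable partition: {B,D,E,F} | {G} | {A,C} — 3 equivalence classes.
A and C lie in the same block of the stable partition, so they are equivalent — no string distinguishes them.

Yes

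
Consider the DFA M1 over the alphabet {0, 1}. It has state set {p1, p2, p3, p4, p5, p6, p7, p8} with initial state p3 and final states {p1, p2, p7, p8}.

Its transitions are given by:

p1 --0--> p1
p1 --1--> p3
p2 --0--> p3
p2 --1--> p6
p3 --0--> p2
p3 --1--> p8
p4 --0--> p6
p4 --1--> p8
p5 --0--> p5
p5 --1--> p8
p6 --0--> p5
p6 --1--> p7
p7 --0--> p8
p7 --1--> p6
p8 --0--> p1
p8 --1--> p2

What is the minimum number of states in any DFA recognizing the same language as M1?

First remove the unreachable states {p4}; 7 states remain.
Initial partition by acceptance: {p1,p2,p7,p8} | {p3,p5,p6}.
Split {p1,p2,p7,p8} by δ(·,0) → {p1,p7,p8} and {p2}.
Split {p1,p7,p8} by δ(·,1) → {p1,p7} and {p8}.
Refine {p1,p7} on symbol 0: members go to different blocks, giving {p1} and {p7}.
Refine {p3,p5,p6} on symbol 0: members go to different blocks, giving {p5,p6} and {p3}.
On input 1, block {p5,p6} splits into {p5} and {p6}.
No further refinement is possible. Final partition (7 blocks): {p1} | {p5} | {p2} | {p8} | {p7} | {p3} | {p6}.

7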